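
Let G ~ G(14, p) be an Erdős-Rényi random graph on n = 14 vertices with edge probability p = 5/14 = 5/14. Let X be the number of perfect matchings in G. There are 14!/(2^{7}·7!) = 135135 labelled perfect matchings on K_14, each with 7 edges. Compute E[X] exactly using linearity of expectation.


K_14 has 14!/(2^{7}·7!) = 135135 labelled perfect matchings.
For each such perfect matching H, let X_H = 1 if all 7 edges of H are present in G. Then P[X_H = 1] = p^{7} = (5/14)^{7} = 78125/105413504.
By linearity: E[X] = Σ_H E[X_H] = 135135 · p^{7} = 135135 · 78125/105413504 = 1508203125/15059072.
Numerically: E[X] ≈ 100.152.

E[X] = 135135 · (5/14)^{7} = 1508203125/15059072 ≈ 100.152.


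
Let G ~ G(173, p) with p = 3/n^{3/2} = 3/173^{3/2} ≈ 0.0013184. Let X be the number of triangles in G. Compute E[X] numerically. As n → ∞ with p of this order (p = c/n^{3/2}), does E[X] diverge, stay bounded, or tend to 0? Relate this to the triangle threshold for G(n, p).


Number of potential triangles: C(173, 3) = 848046.
Each occurs with probability p³ ≈ (0.0013184)³ ≈ 2.2916923e-09.
By linearity: E[X] = C(173, 3)·p³ ≈ 848046 · 2.2916923e-09 ≈ 0.00194.
Since α = 3/2 > 1, p = c/n^{3/2} = o(1/n) is below the triangle threshold p ~ 1/n. Asymptotically E[X] ~ (c³/6)·n^{3(1−α)} = (3³/6)·n^{-1.5} → 0, so by Markov's inequality G has no triangles w.h.p.

E[X] ≈ 0.00194; in regime p = Θ(1/n^{3/2}) E[X] tends to 0 (below the triangle threshold p ~ 1/n).


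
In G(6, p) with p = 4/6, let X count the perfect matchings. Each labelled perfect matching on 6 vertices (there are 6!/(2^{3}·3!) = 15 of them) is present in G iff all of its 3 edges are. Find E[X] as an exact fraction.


K_6 has 6!/(2^{3}·3!) = 15 labelled perfect matchings.
For each such perfect matching H, let X_H = 1 if all 3 edges of H are present in G. Then P[X_H = 1] = p^{3} = (2/3)^{3} = 8/27.
By linearity of expectation: E[X] = Σ_H E[X_H] = 15 · p^{3} = 15 · 8/27 = 40/9.
Numerically: E[X] ≈ 4.444.

E[X] = 15 · (2/3)^{3} = 40/9 ≈ 4.444.


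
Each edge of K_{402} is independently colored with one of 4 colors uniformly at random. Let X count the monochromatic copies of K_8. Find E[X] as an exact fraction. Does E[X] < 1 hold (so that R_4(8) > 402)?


E[X] = C(402, 8) · 4^{1 − 28} = 15770615726749950 · 4^{−27} = 15770615726749950/18014398509481984.
As a reduced fraction: E[X] = 7885307863374975/9007199254740992 ≈ 0.8754.
Is E[X] < 1? YES.
Since E[X] < 1, there exists a 4-coloring of K_{402} with no monochromatic K_8; hence R_4(8) > 402.

E[X] = 7885307863374975/9007199254740992 ≈ 0.8754; E[X] < 1, so R_4(8) > 402.


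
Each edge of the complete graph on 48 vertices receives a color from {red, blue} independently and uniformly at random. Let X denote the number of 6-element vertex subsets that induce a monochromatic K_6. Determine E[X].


Let X = Σ_S X_S over the C(48, 6) = 12271512 subsets S of size 6, where X_S = 1 if the K_6 on S is monochromatic.
For a fixed S, the K_6 on S has C(6, 2) = 15 edges. P[all 15 edges red] = (1/2)^15, and likewise for blue, so P[monochromatic] = 2·(1/2)^15 = 2^{1 − 15} = 1/16384.
By linearity: E[X] = C(48, 6) · 2^{1 − 15} = 12271512 · 1/16384 = 1533939/2048.
Numerically: E[X] ≈ 748.993652.

E[X] = C(48,6)·2^(1−C(6,2)) = 1533939/2048 ≈ 748.993652.


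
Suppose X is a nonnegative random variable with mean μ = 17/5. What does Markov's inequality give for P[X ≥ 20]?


μ = E[X] = 17/5, a = 20.
Markov: P[X ≥ 20] ≤ μ/a = (17/5)/20 = 17/100.
Numerically: ≈ 0.17000.
(Since a = 20 > μ = 3.40000, the bound 17/100 is < 1 and informative.)

P[X ≥ 20] ≤ 17/100 ≈ 0.17000.


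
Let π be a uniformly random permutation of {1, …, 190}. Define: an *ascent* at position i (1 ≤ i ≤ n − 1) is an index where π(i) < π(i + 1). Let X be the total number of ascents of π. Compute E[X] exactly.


Write X = Σ X_I over i = 1, …, 189, with X_I the indicator of one ascent.
There are 189 indicators.
For each fixed i, the pair (π(i), π(i+1)) is a uniformly random ordered pair of distinct values from {1, …, 190}; by symmetry P[π(i) < π(i+1)] = 1/2.
By linearity: E[X] = 189 · (1/2) = (190 − 1) · (1/2) = 189/2 ≈ 94.500.

E[X] = 189/2 = 94.500.


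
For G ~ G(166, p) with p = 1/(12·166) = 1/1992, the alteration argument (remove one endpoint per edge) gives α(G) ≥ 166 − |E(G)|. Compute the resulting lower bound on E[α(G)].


E[|E(G)|] = C(166, 2)·p = 13695 · (1/1992) = 55/8.
E[α(G)] ≥ n − E[|E(G)|] = 166 − 55/8 = 1273/8.
Numerically: ≈ 159.125000.
(This is only a lower bound; the true E[α(G)] may be larger.)

E[α(G)] ≥ 1273/8 ≈ 159.125000.


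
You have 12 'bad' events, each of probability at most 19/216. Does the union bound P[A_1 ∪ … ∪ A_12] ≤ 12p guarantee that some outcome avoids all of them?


Union bound: P[∪_{i=1}^{12} A_i] ≤ Σ_i P[A_i] ≤ 12·p = 12·(19/216) = 19/18.
Numerically: 19/18 ≈ 1.0555556.
Is 19/18 < 1? NO.
Since the bound 19/18 is ≥ 1, the union bound is uninformative here; it does NOT by itself certify existence.

12·p = 19/18 ≈ 1.0555556; existence NOT certified by the union bound.


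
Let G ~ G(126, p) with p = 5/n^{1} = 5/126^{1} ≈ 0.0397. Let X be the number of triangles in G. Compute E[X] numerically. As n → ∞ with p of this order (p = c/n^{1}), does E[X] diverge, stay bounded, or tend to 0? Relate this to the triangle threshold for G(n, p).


Number of potential triangles: C(126, 3) = 325500.
Each occurs with probability p³ ≈ (0.0397)³ ≈ 6.24883e-05.
By linearity: E[X] = C(126, 3)·p³ ≈ 325500 · 6.24883e-05 ≈ 20.340.
Here α = 1, so p = 5/n is exactly at the triangle threshold p ~ 1/n. Asymptotically E[X] → c³/6 = 5³/6 = 125/6 ≈ 20.833, a bounded constant. In this regime the triangle count is asymptotically Poisson(c³/6).

E[X] ≈ 20.340; in regime p = Θ(1/n^{1}) E[X] stays bounded (at the triangle threshold p ~ 1/n).


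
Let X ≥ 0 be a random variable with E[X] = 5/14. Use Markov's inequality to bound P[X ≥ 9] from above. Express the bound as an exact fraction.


μ = E[X] = 5/14, a = 9.
Markov: P[X ≥ 9] ≤ μ/a = (5/14)/9 = 5/126.
Numerically: ≈ 0.039683.
(Since a = 9 > μ = 0.357143, the bound 5/126 is < 1 and informative.)

P[X ≥ 9] ≤ 5/126 ≈ 0.039683.


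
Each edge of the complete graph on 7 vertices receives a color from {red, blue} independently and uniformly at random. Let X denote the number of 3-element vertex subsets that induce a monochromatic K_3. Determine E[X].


Let X = Σ_S X_S over the C(7, 3) = 35 subsets S of size 3, where X_S = 1 if the K_3 on S is monochromatic.
For a fixed S, the K_3 on S has C(3, 2) = 3 edges. P[all 3 edges red] = (1/2)^3, and likewise for blue, so P[monochromatic] = 2·(1/2)^3 = 2^{1 − 3} = 1/4.
Summing: E[X] = C(7, 3) · 2^{1 − 3} = 35 · 1/4 = 35/4.
Numerically: E[X] ≈ 8.750000.

E[X] = C(7,3)·2^(1−C(3,2)) = 35/4 ≈ 8.750000.


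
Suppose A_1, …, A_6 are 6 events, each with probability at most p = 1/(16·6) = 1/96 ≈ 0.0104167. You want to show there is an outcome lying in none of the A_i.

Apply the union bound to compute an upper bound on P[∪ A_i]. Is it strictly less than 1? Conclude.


Union bound: P[∪_{i=1}^{6} A_i] ≤ Σ_i P[A_i] ≤ 6·p = 6·(1/96) = 1/16.
Numerically: 1/16 ≈ 0.0625000.
Is 1/16 < 1? YES.
Since P[∪ A_i] ≤ 1/16 < 1, the complement has P[∩ A_i^c] ≥ 1 − 1/16 = 15/16 > 0, so some outcome avoids every A_i.

6·p = 1/16 ≈ 0.0625000; existence CERTIFIED by the union bound.


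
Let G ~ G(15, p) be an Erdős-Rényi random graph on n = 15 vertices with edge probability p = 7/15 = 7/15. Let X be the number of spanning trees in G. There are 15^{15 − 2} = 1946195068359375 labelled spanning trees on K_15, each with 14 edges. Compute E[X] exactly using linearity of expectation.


K_15 has 15^{15 − 2} = 1946195068359375 labelled spanning trees.
For each such spanning tree H, let X_H = 1 if all 14 edges of H are present in G. Then P[X_H = 1] = p^{14} = (7/15)^{14} = 678223072849/29192926025390625.
By linearity of expectation: E[X] = Σ_H E[X_H] = 1946195068359375 · p^{14} = 1946195068359375 · 678223072849/29192926025390625 = 678223072849/15.
Numerically: E[X] ≈ 4.52149e+10.

E[X] = 1946195068359375 · (7/15)^{14} = 678223072849/15 ≈ 4.52149e+10.


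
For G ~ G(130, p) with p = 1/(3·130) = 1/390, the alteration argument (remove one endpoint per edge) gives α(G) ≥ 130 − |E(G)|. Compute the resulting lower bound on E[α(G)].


E[|E(G)|] = C(130, 2)·p = 8385 · (1/390) = 43/2.
E[α(G)] ≥ n − E[|E(G)|] = 130 − 43/2 = 217/2.
Numerically: ≈ 108.500000.
(This is only a lower bound; the true E[α(G)] may be larger.)

E[α(G)] ≥ 217/2 ≈ 108.500000.


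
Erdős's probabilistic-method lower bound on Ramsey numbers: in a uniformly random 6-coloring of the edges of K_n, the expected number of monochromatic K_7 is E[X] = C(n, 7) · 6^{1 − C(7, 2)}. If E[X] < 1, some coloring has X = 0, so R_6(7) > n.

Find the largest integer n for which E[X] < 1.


We need C(n, 7) · 6^{1 − 21} < 1, i.e. C(n, 7) < 6^{21 − 1} = 3656158440062976.
Check values of n near the boundary:
  n = 565: C(565, 7) = 3513212521235560; 3513212521235560 < 3656158440062976? YES
  n = 566: C(566, 7) = 3557206237959440; 3557206237959440 < 3656158440062976? YES
  n = 567: C(567, 7) = 3601671315933933; 3601671315933933 < 3656158440062976? YES
  n = 568: C(568, 7) = 3646611956239704; 3646611956239704 < 3656158440062976? YES
  n = 569: C(569, 7) = 3692032389858348; 3692032389858348 < 3656158440062976? NO
  n = 570: C(570, 7) = 3737936877831720; 3737936877831720 < 3656158440062976? NO
  n = 571: C(571, 7) = 3784329711421830; 3784329711421830 < 3656158440062976? NO
The largest n with C(n, 7) < 3656158440062976 is n = 568 (where E[X] = 16882462760369/16926659444736 ≈ 0.997). Hence R_6(7) > 568, i.e. R_6(7) ≥ 569.

Largest n = 568; hence R_6(7) > 568.


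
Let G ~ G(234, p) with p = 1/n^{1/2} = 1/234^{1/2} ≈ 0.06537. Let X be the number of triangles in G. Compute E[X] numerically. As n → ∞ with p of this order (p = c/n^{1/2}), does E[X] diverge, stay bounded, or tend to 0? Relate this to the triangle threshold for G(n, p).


Number of potential triangles: C(234, 3) = 2108184.
Each occurs with probability p³ ≈ (0.06537)³ ≈ 2.793677e-04.
By linearity: E[X] = C(234, 3)·p³ ≈ 2108184 · 2.793677e-04 ≈ 588.9585.
Since α = 1/2 < 1, p = c/n^{1/2} ≫ 1/n is above the triangle threshold p ~ 1/n. Asymptotically E[X] ~ (c³/6)·n^{3(1−α)} = (1³/6)·n^{1.5} → ∞; triangles are abundant w.h.p.

E[X] ≈ 588.9585; in regime p = Θ(1/n^{1/2}) E[X] diverges (above the triangle threshold p ~ 1/n).


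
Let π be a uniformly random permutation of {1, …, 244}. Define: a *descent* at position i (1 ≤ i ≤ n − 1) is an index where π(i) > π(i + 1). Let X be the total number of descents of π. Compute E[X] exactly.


Write X = Σ X_I over i = 1, …, 243, with X_I the indicator of one descent.
There are 243 indicators.
For each fixed i, the pair (π(i), π(i+1)) is a uniformly random ordered pair of distinct values from {1, …, 244}; by symmetry P[π(i) > π(i+1)] = 1/2.
By linearity: E[X] = 243 · (1/2) = (244 − 1) · (1/2) = 243/2 ≈ 121.50000.

E[X] = 243/2 = 121.50000.


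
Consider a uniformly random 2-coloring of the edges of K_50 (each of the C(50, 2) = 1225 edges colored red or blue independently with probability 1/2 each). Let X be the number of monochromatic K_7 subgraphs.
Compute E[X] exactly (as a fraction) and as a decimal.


Let X = Σ_S X_S over the C(50, 7) = 99884400 subsets S of size 7, where X_S = 1 if the K_7 on S is monochromatic.
For a fixed S, the K_7 on S has C(7, 2) = 21 edges. P[all 21 edges red] = (1/2)^21, and likewise for blue, so P[monochromatic] = 2·(1/2)^21 = 2^{1 − 21} = 1/1048576.
By linearity of expectation: E[X] = C(50, 7) · 2^{1 − 21} = 99884400 · 1/1048576 = 6242775/65536.
Numerically: E[X] ≈ 95.25719.

E[X] = C(50,7)·2^(1−C(7,2)) = 6242775/65536 ≈ 95.25719.


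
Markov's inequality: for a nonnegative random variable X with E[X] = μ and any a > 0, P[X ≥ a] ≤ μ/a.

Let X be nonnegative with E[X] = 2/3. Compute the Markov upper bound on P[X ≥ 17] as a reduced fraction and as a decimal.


μ = E[X] = 2/3, a = 17.
Markov: P[X ≥ 17] ≤ μ/a = (2/3)/17 = 2/51.
Numerically: ≈ 0.039216.
(Since a = 17 > μ = 0.666667, the bound 2/51 is < 1 and informative.)

P[X ≥ 17] ≤ 2/51 ≈ 0.039216.


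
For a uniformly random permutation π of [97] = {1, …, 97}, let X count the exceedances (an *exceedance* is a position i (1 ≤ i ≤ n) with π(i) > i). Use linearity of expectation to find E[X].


Write X = Σ_{i=1}^{97} X_i, where X_i = 1_{π(i) > i}.
For each fixed i, π(i) is uniform over {1, …, 97} (marginal of a uniform permutation), so P[π(i) > i] = (n − i)/n. Summing: Σ_{i=1}^{97} (n − i)/n = (0 + 1 + … + 96)/97 = 97(97 − 1)/(2·97) = (97 − 1)/2.
Hence E[X] = Σ_{i=1}^{97} (97 − i)/97 = 48 ≈ 48.000.

E[X] = 48 = 48.000.


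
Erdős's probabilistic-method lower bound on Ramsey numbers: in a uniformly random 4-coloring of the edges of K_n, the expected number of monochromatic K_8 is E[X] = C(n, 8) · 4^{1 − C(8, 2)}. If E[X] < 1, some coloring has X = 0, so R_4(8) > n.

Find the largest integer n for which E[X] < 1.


We need C(n, 8) · 4^{1 − 28} < 1, i.e. C(n, 8) < 4^{28 − 1} = 18014398509481984.
Check values of n near the boundary:
  n = 404: C(404, 8) = 16415071523485570; 16415071523485570 < 18014398509481984? YES
  n = 405: C(405, 8) = 16745853821188050; 16745853821188050 < 18014398509481984? YES
  n = 406: C(406, 8) = 17082453897995850; 17082453897995850 < 18014398509481984? YES
  n = 407: C(407, 8) = 17424959239309050; 17424959239309050 < 18014398509481984? YES
  n = 408: C(408, 8) = 17773458424095231; 17773458424095231 < 18014398509481984? YES
  n = 409: C(409, 8) = 18128041135797879; 18128041135797879 < 18014398509481984? NO
  n = 410: C(410, 8) = 18488798173326195; 18488798173326195 < 18014398509481984? NO
The largest n with C(n, 8) < 18014398509481984 is n = 408 (where E[X] = 17773458424095231/18014398509481984 ≈ 0.986625). Hence R_4(8) > 408, i.e. R_4(8) ≥ 409.

Largest n = 408; hence R_4(8) > 408.


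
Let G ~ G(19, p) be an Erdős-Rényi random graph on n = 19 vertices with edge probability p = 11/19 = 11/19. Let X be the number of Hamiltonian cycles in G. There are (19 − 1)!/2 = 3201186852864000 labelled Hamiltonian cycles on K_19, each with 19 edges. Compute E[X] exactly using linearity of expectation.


K_19 has (19 − 1)!/2 = 3201186852864000 labelled Hamiltonian cycles.
For each such Hamiltonian cycle H, let X_H = 1 if all 19 edges of H are present in G. Then P[X_H = 1] = p^{19} = (11/19)^{19} = 61159090448414546291/1978419655660313589123979.
By linearity of expectation: E[X] = Σ_H E[X_H] = 3201186852864000 · p^{19} = 3201186852864000 · 61159090448414546291/1978419655660313589123979 = 195781676276584883979724733927424000/1978419655660313589123979.
Numerically: E[X] ≈ 9.89586e+10.

E[X] = 3201186852864000 · (11/19)^{19} = 195781676276584883979724733927424000/1978419655660313589123979 ≈ 9.89586e+10.


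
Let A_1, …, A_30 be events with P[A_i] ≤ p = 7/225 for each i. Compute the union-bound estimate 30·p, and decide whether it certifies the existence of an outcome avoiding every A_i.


Union bound: P[∪_{i=1}^{30} A_i] ≤ Σ_i P[A_i] ≤ 30·p = 30·(7/225) = 14/15.
Numerically: 14/15 ≈ 0.933.
Is 14/15 < 1? YES.
Since P[∪ A_i] ≤ 14/15 < 1, the complement has P[∩ A_i^c] ≥ 1 − 14/15 = 1/15 > 0, so some outcome avoids every A_i.

30·p = 14/15 ≈ 0.933; existence CERTIFIED by the union bound.


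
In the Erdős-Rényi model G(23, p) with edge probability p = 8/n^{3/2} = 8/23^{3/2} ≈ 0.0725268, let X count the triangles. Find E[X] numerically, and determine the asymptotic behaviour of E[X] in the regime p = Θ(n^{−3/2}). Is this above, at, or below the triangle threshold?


Number of potential triangles: C(23, 3) = 1771.
Each occurs with probability p³ ≈ (0.0725268)³ ≈ 3.81500138e-04.
By linearity: E[X] = C(23, 3)·p³ ≈ 1771 · 3.81500138e-04 ≈ 0.675637.
Since α = 3/2 > 1, p = c/n^{3/2} = o(1/n) is below the triangle threshold p ~ 1/n. Asymptotically E[X] ~ (c³/6)·n^{3(1−α)} = (8³/6)·n^{-1.5} → 0, so by Markov's inequality G has no triangles w.h.p.

E[X] ≈ 0.675637; in regime p = Θ(1/n^{3/2}) E[X] tends to 0 (below the triangle threshold p ~ 1/n).


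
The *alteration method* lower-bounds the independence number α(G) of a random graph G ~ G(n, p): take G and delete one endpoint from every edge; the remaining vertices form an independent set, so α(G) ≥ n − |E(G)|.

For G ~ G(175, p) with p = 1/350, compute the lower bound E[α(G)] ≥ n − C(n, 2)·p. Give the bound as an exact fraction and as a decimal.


E[|E(G)|] = C(175, 2)·p = 15225 · (1/350) = 87/2.
E[α(G)] ≥ n − E[|E(G)|] = 175 − 87/2 = 263/2.
Numerically: ≈ 131.5000.
(This is only a lower bound; the true E[α(G)] may be larger.)

E[α(G)] ≥ 263/2 ≈ 131.5000.


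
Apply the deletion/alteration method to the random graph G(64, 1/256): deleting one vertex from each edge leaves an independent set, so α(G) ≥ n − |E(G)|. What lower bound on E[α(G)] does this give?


E[|E(G)|] = C(64, 2)·p = 2016 · (1/256) = 63/8.
E[α(G)] ≥ n − E[|E(G)|] = 64 − 63/8 = 449/8.
Numerically: ≈ 56.125000.
(This is only a lower bound; the true E[α(G)] may be larger.)

E[α(G)] ≥ 449/8 ≈ 56.125000.


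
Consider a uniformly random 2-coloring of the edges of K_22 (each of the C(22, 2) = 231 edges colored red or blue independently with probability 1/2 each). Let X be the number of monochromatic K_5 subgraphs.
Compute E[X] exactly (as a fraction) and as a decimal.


Let X = Σ_S X_S over the C(22, 5) = 26334 subsets S of size 5, where X_S = 1 if the K_5 on S is monochromatic.
For a fixed S, the K_5 on S has C(5, 2) = 10 edges. P[all 10 edges red] = (1/2)^10, and likewise for blue, so P[monochromatic] = 2·(1/2)^10 = 2^{1 − 10} = 1/512.
By linearity of expectation: E[X] = C(22, 5) · 2^{1 − 10} = 26334 · 1/512 = 13167/256.
Numerically: E[X] ≈ 51.434.

E[X] = C(22,5)·2^(1−C(5,2)) = 13167/256 ≈ 51.434.


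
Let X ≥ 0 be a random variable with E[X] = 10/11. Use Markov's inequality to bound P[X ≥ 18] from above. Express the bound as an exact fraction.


μ = E[X] = 10/11, a = 18.
Markov: P[X ≥ 18] ≤ μ/a = (10/11)/18 = 5/99.
Numerically: ≈ 0.05051.
(Since a = 18 > μ = 0.90909, the bound 5/99 is < 1 and informative.)

P[X ≥ 18] ≤ 5/99 ≈ 0.05051.


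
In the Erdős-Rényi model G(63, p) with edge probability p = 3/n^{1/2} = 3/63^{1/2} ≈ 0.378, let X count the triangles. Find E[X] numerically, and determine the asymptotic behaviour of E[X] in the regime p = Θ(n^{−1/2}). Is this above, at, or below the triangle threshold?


Number of potential triangles: C(63, 3) = 39711.
Each occurs with probability p³ ≈ (0.378)³ ≈ 5.39949e-02.
By linearity: E[X] = C(63, 3)·p³ ≈ 39711 · 5.39949e-02 ≈ 2144.192.
Since α = 1/2 < 1, p = c/n^{1/2} ≫ 1/n is above the triangle threshold p ~ 1/n. Asymptotically E[X] ~ (c³/6)·n^{3(1−α)} = (3³/6)·n^{1.5} → ∞; triangles are abundant w.h.p.

E[X] ≈ 2144.192; in regime p = Θ(1/n^{1/2}) E[X] diverges (above the triangle threshold p ~ 1/n).


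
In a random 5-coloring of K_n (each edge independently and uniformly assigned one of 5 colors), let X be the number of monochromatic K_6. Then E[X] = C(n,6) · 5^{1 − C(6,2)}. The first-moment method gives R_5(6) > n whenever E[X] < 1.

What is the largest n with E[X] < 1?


We need C(n, 6) · 5^{1 − 15} < 1, i.e. C(n, 6) < 5^{15 − 1} = 6103515625.
Check values of n near the boundary:
  n = 126: C(126, 6) = 4925156775; 4925156775 < 6103515625? YES
  n = 127: C(127, 6) = 5169379425; 5169379425 < 6103515625? YES
  n = 128: C(128, 6) = 5423611200; 5423611200 < 6103515625? YES
  n = 129: C(129, 6) = 5688177600; 5688177600 < 6103515625? YES
  n = 130: C(130, 6) = 5963412000; 5963412000 < 6103515625? YES
  n = 131: C(131, 6) = 6249655776; 6249655776 < 6103515625? NO
The largest n with C(n, 6) < 6103515625 is n = 130 (where E[X] = 47707296/48828125 ≈ 0.9770454). Hence R_5(6) > 130, i.e. R_5(6) ≥ 131.

Largest n = 130; hence R_5(6) > 130.


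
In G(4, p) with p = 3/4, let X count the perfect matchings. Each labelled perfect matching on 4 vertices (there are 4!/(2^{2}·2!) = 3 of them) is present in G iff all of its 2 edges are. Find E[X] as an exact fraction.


K_4 has 4!/(2^{2}·2!) = 3 labelled perfect matchings.
For each such perfect matching H, let X_H = 1 if all 2 edges of H are present in G. Then P[X_H = 1] = p^{2} = (3/4)^{2} = 9/16.
By linearity: E[X] = Σ_H E[X_H] = 3 · p^{2} = 3 · 9/16 = 27/16.
Numerically: E[X] ≈ 1.69.

E[X] = 3 · (3/4)^{2} = 27/16 ≈ 1.69.


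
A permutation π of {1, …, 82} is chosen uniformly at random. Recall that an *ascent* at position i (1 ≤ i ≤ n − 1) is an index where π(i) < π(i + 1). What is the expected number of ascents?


Write X = Σ X_I over i = 1, …, 81, with X_I the indicator of one ascent.
There are 81 indicators.
For each fixed i, the pair (π(i), π(i+1)) is a uniformly random ordered pair of distinct values from {1, …, 82}; by symmetry P[π(i) < π(i+1)] = 1/2.
By linearity: E[X] = 81 · (1/2) = (82 − 1) · (1/2) = 81/2 ≈ 40.50000.

E[X] = 81/2 = 40.50000.


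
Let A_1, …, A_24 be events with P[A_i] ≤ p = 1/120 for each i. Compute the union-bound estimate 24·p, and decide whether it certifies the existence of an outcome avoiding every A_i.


Union bound: P[∪_{i=1}^{24} A_i] ≤ Σ_i P[A_i] ≤ 24·p = 24·(1/120) = 1/5.
Numerically: 1/5 ≈ 0.2000.
Is 1/5 < 1? YES.
Since P[∪ A_i] ≤ 1/5 < 1, the complement has P[∩ A_i^c] ≥ 1 − 1/5 = 4/5 > 0, so some outcome avoids every A_i.

24·p = 1/5 ≈ 0.2000; existence CERTIFIED by the union bound.


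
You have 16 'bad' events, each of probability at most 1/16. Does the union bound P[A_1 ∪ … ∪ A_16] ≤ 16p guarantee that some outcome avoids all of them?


Union bound: P[∪_{i=1}^{16} A_i] ≤ Σ_i P[A_i] ≤ 16·p = 16·(1/16) = 1.
Numerically: 1 ≈ 1.0000000.
Is 1 < 1? NO.
Since the bound 1 is ≥ 1, the union bound is uninformative here; it does NOT by itself certify existence.

16·p = 1 ≈ 1.0000000; existence NOT certified by the union bound.


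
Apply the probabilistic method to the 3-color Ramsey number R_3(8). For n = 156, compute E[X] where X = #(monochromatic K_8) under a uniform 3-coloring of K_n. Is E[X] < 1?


E[X] = C(156, 8) · 3^{1 − 28} = 7248464019225 · 3^{−27} = 7248464019225/7625597484987.
As a reduced fraction: E[X] = 805384891025/847288609443 ≈ 0.951.
Is E[X] < 1? YES.
Since E[X] < 1, there exists a 3-coloring of K_{156} with no monochromatic K_8; hence R_3(8) > 156.

E[X] = 805384891025/847288609443 ≈ 0.951; E[X] < 1, so R_3(8) > 156.


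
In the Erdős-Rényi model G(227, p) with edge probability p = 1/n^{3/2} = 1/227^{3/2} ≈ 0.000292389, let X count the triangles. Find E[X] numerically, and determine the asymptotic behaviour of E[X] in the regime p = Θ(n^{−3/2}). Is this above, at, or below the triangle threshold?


Number of potential triangles: C(227, 3) = 1923825.
Each occurs with probability p³ ≈ (0.000292389)³ ≈ 2.49967555e-11.
By linearity: E[X] = C(227, 3)·p³ ≈ 1923825 · 2.49967555e-11 ≈ 0.000048.
Since α = 3/2 > 1, p = c/n^{3/2} = o(1/n) is below the triangle threshold p ~ 1/n. Asymptotically E[X] ~ (c³/6)·n^{3(1−α)} = (1³/6)·n^{-1.5} → 0, so by Markov's inequality G has no triangles w.h.p.

E[X] ≈ 0.000048; in regime p = Θ(1/n^{3/2}) E[X] tends to 0 (below the triangle threshold p ~ 1/n).


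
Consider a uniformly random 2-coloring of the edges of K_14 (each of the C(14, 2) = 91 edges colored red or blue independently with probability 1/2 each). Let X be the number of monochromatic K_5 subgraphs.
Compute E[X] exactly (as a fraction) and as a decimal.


Let X = Σ_S X_S over the C(14, 5) = 2002 subsets S of size 5, where X_S = 1 if the K_5 on S is monochromatic.
For a fixed S, the K_5 on S has C(5, 2) = 10 edges. P[all 10 edges red] = (1/2)^10, and likewise for blue, so P[monochromatic] = 2·(1/2)^10 = 2^{1 − 10} = 1/512.
Summing: E[X] = C(14, 5) · 2^{1 − 10} = 2002 · 1/512 = 1001/256.
Numerically: E[X] ≈ 3.910.

E[X] = C(14,5)·2^(1−C(5,2)) = 1001/256 ≈ 3.910.


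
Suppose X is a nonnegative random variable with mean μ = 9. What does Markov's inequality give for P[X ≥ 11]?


μ = E[X] = 9, a = 11.
Markov: P[X ≥ 11] ≤ μ/a = (9)/11 = 9/11.
Numerically: ≈ 0.81818.
(Since a = 11 > μ = 9.00000, the bound 9/11 is < 1 and informative.)

P[X ≥ 11] ≤ 9/11 ≈ 0.81818.


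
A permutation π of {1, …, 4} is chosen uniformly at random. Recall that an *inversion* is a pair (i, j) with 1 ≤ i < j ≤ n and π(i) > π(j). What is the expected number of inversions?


Write X = Σ X_I over the C(4, 2) = 6 pairs i < j, with X_I the indicator of one inversion.
There are 6 indicators.
For each fixed pair i < j, the values π(i) and π(j) are two distinct elements of {1, …, 4} in uniformly random order; by symmetry P[π(i) > π(j)] = 1/2.
By linearity: E[X] = 6 · (1/2) = C(4, 2) · (1/2) = 6/2 = 3 ≈ 3.0000.

E[X] = 3 = 3.0000.


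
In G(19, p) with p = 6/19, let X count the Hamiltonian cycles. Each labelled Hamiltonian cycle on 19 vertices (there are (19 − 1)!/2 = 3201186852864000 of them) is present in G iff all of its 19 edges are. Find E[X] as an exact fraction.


K_19 has (19 − 1)!/2 = 3201186852864000 labelled Hamiltonian cycles.
For each such Hamiltonian cycle H, let X_H = 1 if all 19 edges of H are present in G. Then P[X_H = 1] = p^{19} = (6/19)^{19} = 609359740010496/1978419655660313589123979.
By linearity of expectation: E[X] = Σ_H E[X_H] = 3201186852864000 · p^{19} = 3201186852864000 · 609359740010496/1978419655660313589123979 = 1950674388386224952567660544000/1978419655660313589123979.
Numerically: E[X] ≈ 9.8598e+05.

E[X] = 3201186852864000 · (6/19)^{19} = 1950674388386224952567660544000/1978419655660313589123979 ≈ 9.8598e+05.


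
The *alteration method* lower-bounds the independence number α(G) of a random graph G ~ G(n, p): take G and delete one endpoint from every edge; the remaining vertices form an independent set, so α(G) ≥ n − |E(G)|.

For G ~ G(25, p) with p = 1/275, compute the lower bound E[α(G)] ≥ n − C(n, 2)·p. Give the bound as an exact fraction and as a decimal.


E[|E(G)|] = C(25, 2)·p = 300 · (1/275) = 12/11.
E[α(G)] ≥ n − E[|E(G)|] = 25 − 12/11 = 263/11.
Numerically: ≈ 23.90909.
(This is only a lower bound; the true E[α(G)] may be larger.)

E[α(G)] ≥ 263/11 ≈ 23.90909.


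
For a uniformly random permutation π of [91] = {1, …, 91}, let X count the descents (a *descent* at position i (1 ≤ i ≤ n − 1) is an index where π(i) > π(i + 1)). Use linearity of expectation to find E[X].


Write X = Σ X_I over i = 1, …, 90, with X_I the indicator of one descent.
There are 90 indicators.
For each fixed i, the pair (π(i), π(i+1)) is a uniformly random ordered pair of distinct values from {1, …, 91}; by symmetry P[π(i) > π(i+1)] = 1/2.
By linearity: E[X] = 90 · (1/2) = (91 − 1) · (1/2) = 45 ≈ 45.000000.

E[X] = 45 = 45.000000.


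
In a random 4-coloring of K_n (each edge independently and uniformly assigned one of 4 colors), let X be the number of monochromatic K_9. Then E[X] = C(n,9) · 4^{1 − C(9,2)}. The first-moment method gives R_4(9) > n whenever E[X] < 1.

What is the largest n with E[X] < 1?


We need C(n, 9) · 4^{1 − 36} < 1, i.e. C(n, 9) < 4^{36 − 1} = 1180591620717411303424.
Check values of n near the boundary:
  n = 913: C(913, 9) = 1167605542753639808390; 1167605542753639808390 < 1180591620717411303424? YES
  n = 914: C(914, 9) = 1179217089587653905932; 1179217089587653905932 < 1180591620717411303424? YES
  n = 915: C(915, 9) = 1190931166636537885130; 1190931166636537885130 < 1180591620717411303424? NO
The largest n with C(n, 9) < 1180591620717411303424 is n = 914 (where E[X] = 294804272396913476483/295147905179352825856 ≈ 0.9988357). Hence R_4(9) > 914, i.e. R_4(9) ≥ 915.

Largest n = 914; hence R_4(9) > 914.


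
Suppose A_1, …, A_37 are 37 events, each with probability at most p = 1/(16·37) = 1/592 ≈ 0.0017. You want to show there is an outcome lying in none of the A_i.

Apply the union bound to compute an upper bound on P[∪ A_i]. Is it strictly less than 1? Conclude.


Union bound: P[∪_{i=1}^{37} A_i] ≤ Σ_i P[A_i] ≤ 37·p = 37·(1/592) = 1/16.
Numerically: 1/16 ≈ 0.0625.
Is 1/16 < 1? YES.
Since P[∪ A_i] ≤ 1/16 < 1, the complement has P[∩ A_i^c] ≥ 1 − 1/16 = 15/16 > 0, so some outcome avoids every A_i.

37·p = 1/16 ≈ 0.0625; existence CERTIFIED by the union bound.


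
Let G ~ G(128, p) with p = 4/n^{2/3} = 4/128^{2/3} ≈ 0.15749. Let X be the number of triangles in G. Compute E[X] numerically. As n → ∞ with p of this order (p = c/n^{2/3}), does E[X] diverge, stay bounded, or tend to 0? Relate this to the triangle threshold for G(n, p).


Number of potential triangles: C(128, 3) = 341376.
Each occurs with probability p³ ≈ (0.15749)³ ≈ 3.9062500e-03.
By linearity: E[X] = C(128, 3)·p³ ≈ 341376 · 3.9062500e-03 ≈ 1333.50000.
Since α = 2/3 < 1, p = c/n^{2/3} ≫ 1/n is above the triangle threshold p ~ 1/n. Asymptotically E[X] ~ (c³/6)·n^{3(1−α)} = (4³/6)·n^{1} → ∞; triangles are abundant w.h.p.

E[X] ≈ 1333.50000; in regime p = Θ(1/n^{2/3}) E[X] diverges (above the triangle threshold p ~ 1/n).


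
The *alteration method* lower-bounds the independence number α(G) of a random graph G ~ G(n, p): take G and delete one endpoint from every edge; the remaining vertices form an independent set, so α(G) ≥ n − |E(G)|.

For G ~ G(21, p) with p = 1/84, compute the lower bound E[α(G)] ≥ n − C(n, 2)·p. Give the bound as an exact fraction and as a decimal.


E[|E(G)|] = C(21, 2)·p = 210 · (1/84) = 5/2.
E[α(G)] ≥ n − E[|E(G)|] = 21 − 5/2 = 37/2.
Numerically: ≈ 18.500000.
(This is only a lower bound; the true E[α(G)] may be larger.)

E[α(G)] ≥ 37/2 ≈ 18.500000.


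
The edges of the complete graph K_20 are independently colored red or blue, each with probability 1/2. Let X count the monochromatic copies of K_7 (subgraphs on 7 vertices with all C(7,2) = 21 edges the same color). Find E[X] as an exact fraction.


Let X = Σ_S X_S over the C(20, 7) = 77520 subsets S of size 7, where X_S = 1 if the K_7 on S is monochromatic.
For a fixed S, the K_7 on S has C(7, 2) = 21 edges. P[all 21 edges red] = (1/2)^21, and likewise for blue, so P[monochromatic] = 2·(1/2)^21 = 2^{1 − 21} = 1/1048576.
By linearity: E[X] = C(20, 7) · 2^{1 − 21} = 77520 · 1/1048576 = 4845/65536.
Numerically: E[X] ≈ 0.074.

E[X] = C(20,7)·2^(1−C(7,2)) = 4845/65536 ≈ 0.074.


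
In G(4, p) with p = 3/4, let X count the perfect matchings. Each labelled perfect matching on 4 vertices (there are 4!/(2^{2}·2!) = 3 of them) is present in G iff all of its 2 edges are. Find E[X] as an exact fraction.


K_4 has 4!/(2^{2}·2!) = 3 labelled perfect matchings.
For each such perfect matching H, let X_H = 1 if all 2 edges of H are present in G. Then P[X_H = 1] = p^{2} = (3/4)^{2} = 9/16.
By linearity of expectation: E[X] = Σ_H E[X_H] = 3 · p^{2} = 3 · 9/16 = 27/16.
Numerically: E[X] ≈ 1.688.

E[X] = 3 · (3/4)^{2} = 27/16 ≈ 1.688.


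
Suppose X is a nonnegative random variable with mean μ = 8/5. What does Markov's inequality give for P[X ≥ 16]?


μ = E[X] = 8/5, a = 16.
Markov: P[X ≥ 16] ≤ μ/a = (8/5)/16 = 1/10.
Numerically: ≈ 0.100.
(Since a = 16 > μ = 1.600, the bound 1/10 is < 1 and informative.)

P[X ≥ 16] ≤ 1/10 ≈ 0.100.


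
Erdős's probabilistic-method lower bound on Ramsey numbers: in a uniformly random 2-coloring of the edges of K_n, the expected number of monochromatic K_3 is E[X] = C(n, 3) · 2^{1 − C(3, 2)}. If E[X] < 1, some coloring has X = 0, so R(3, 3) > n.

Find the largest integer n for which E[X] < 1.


We need C(n, 3) · 2^{1 − 3} < 1, i.e. C(n, 3) < 2^{3 − 1} = 4.
Check values of n near the boundary:
  n = 3: C(3, 3) = 1; 1 < 4? YES
  n = 4: C(4, 3) = 4; 4 < 4? NO
The largest n with C(n, 3) < 4 is n = 3 (where E[X] = 1/4 ≈ 0.250000). Hence R(3, 3) > 3, i.e. R(3, 3) ≥ 4.

Largest n = 3; hence R(3, 3) > 3.


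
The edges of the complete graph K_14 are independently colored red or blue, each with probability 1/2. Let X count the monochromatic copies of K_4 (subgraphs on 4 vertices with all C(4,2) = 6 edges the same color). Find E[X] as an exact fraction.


Let X = Σ_S X_S over the C(14, 4) = 1001 subsets S of size 4, where X_S = 1 if the K_4 on S is monochromatic.
For a fixed S, the K_4 on S has C(4, 2) = 6 edges. P[all 6 edges red] = (1/2)^6, and likewise for blue, so P[monochromatic] = 2·(1/2)^6 = 2^{1 − 6} = 1/32.
By linearity: E[X] = C(14, 4) · 2^{1 − 6} = 1001 · 1/32 = 1001/32.
Numerically: E[X] ≈ 31.2812.

E[X] = C(14,4)·2^(1−C(4,2)) = 1001/32 ≈ 31.2812.


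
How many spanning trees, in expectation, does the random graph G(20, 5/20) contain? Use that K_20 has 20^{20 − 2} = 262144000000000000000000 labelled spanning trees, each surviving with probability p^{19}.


K_20 has 20^{20 − 2} = 262144000000000000000000 labelled spanning trees.
For each such spanning tree H, let X_H = 1 if all 19 edges of H are present in G. Then P[X_H = 1] = p^{19} = (1/4)^{19} = 1/274877906944.
Summing the indicators: E[X] = Σ_H E[X_H] = 262144000000000000000000 · p^{19} = 262144000000000000000000 · 1/274877906944 = 3814697265625/4.
Numerically: E[X] ≈ 9.53674e+11.

E[X] = 262144000000000000000000 · (1/4)^{19} = 3814697265625/4 ≈ 9.53674e+11.


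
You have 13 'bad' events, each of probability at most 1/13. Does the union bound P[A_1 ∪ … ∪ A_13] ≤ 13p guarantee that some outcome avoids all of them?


Union bound: P[∪_{i=1}^{13} A_i] ≤ Σ_i P[A_i] ≤ 13·p = 13·(1/13) = 1.
Numerically: 1 ≈ 1.000.
Is 1 < 1? NO.
Since the bound 1 is ≥ 1, the union bound is uninformative here; it does NOT by itself certify existence.

13·p = 1 ≈ 1.000; existence NOT certified by the union bound.


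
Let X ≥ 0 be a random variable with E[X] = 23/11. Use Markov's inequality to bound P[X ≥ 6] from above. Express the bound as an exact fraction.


μ = E[X] = 23/11, a = 6.
Markov: P[X ≥ 6] ≤ μ/a = (23/11)/6 = 23/66.
Numerically: ≈ 0.348.
(Since a = 6 > μ = 2.091, the bound 23/66 is < 1 and informative.)

P[X ≥ 6] ≤ 23/66 ≈ 0.348.


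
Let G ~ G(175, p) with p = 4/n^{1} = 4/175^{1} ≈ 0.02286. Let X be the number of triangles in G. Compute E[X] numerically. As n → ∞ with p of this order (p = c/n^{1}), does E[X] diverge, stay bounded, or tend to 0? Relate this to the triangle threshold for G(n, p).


Number of potential triangles: C(175, 3) = 877975.
Each occurs with probability p³ ≈ (0.02286)³ ≈ 1.194169e-05.
By linearity: E[X] = C(175, 3)·p³ ≈ 877975 · 1.194169e-05 ≈ 10.4845.
Here α = 1, so p = 4/n is exactly at the triangle threshold p ~ 1/n. Asymptotically E[X] → c³/6 = 4³/6 = 32/3 ≈ 10.6667, a bounded constant. In this regime the triangle count is asymptotically Poisson(c³/6).

E[X] ≈ 10.4845; in regime p = Θ(1/n^{1}) E[X] stays bounded (at the triangle threshold p ~ 1/n).


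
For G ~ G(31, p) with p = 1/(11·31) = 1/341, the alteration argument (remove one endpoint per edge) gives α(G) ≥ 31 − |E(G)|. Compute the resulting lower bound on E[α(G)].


E[|E(G)|] = C(31, 2)·p = 465 · (1/341) = 15/11.
E[α(G)] ≥ n − E[|E(G)|] = 31 − 15/11 = 326/11.
Numerically: ≈ 29.636.
(This is only a lower bound; the true E[α(G)] may be larger.)

E[α(G)] ≥ 326/11 ≈ 29.636.


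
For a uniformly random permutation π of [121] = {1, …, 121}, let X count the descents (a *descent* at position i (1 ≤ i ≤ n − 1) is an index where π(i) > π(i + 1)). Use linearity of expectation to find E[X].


Write X = Σ X_I over i = 1, …, 120, with X_I the indicator of one descent.
There are 120 indicators.
For each fixed i, the pair (π(i), π(i+1)) is a uniformly random ordered pair of distinct values from {1, …, 121}; by symmetry P[π(i) > π(i+1)] = 1/2.
By linearity: E[X] = 120 · (1/2) = (121 − 1) · (1/2) = 60 ≈ 60.0000.

E[X] = 60 = 60.0000.


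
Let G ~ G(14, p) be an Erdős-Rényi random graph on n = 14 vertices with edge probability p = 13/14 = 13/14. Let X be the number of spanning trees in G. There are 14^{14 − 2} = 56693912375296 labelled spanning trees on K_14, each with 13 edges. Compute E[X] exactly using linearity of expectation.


K_14 has 14^{14 − 2} = 56693912375296 labelled spanning trees.
For each such spanning tree H, let X_H = 1 if all 13 edges of H are present in G. Then P[X_H = 1] = p^{13} = (13/14)^{13} = 302875106592253/793714773254144.
Summing the indicators: E[X] = Σ_H E[X_H] = 56693912375296 · p^{13} = 56693912375296 · 302875106592253/793714773254144 = 302875106592253/14.
Numerically: E[X] ≈ 2.16e+13.

E[X] = 56693912375296 · (13/14)^{13} = 302875106592253/14 ≈ 2.16e+13.


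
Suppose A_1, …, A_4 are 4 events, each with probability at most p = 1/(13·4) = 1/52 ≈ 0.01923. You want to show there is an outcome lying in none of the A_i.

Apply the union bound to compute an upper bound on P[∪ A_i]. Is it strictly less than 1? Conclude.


Union bound: P[∪_{i=1}^{4} A_i] ≤ Σ_i P[A_i] ≤ 4·p = 4·(1/52) = 1/13.
Numerically: 1/13 ≈ 0.07692.
Is 1/13 < 1? YES.
Since P[∪ A_i] ≤ 1/13 < 1, the complement has P[∩ A_i^c] ≥ 1 − 1/13 = 12/13 > 0, so some outcome avoids every A_i.

4·p = 1/13 ≈ 0.07692; existence CERTIFIED by the union bound.


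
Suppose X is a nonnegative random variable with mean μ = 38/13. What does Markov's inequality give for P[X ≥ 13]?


μ = E[X] = 38/13, a = 13.
Markov: P[X ≥ 13] ≤ μ/a = (38/13)/13 = 38/169.
Numerically: ≈ 0.225.
(Since a = 13 > μ = 2.923, the bound 38/169 is < 1 and informative.)

P[X ≥ 13] ≤ 38/169 ≈ 0.225.


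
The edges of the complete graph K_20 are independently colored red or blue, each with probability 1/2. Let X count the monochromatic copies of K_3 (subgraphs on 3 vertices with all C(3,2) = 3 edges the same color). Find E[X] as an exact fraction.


Let X = Σ_S X_S over the C(20, 3) = 1140 subsets S of size 3, where X_S = 1 if the K_3 on S is monochromatic.
For a fixed S, the K_3 on S has C(3, 2) = 3 edges. P[all 3 edges red] = (1/2)^3, and likewise for blue, so P[monochromatic] = 2·(1/2)^3 = 2^{1 − 3} = 1/4.
Summing: E[X] = C(20, 3) · 2^{1 − 3} = 1140 · 1/4 = 285.
Numerically: E[X] ≈ 285.000000.

E[X] = C(20,3)·2^(1−C(3,2)) = 285 ≈ 285.000000.


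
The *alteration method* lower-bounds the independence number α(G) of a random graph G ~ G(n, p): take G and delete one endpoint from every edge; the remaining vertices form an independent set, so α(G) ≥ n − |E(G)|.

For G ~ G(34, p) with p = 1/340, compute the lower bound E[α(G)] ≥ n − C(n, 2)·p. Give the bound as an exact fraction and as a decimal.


E[|E(G)|] = C(34, 2)·p = 561 · (1/340) = 33/20.
E[α(G)] ≥ n − E[|E(G)|] = 34 − 33/20 = 647/20.
Numerically: ≈ 32.3500.
(This is only a lower bound; the true E[α(G)] may be larger.)

E[α(G)] ≥ 647/20 ≈ 32.3500.


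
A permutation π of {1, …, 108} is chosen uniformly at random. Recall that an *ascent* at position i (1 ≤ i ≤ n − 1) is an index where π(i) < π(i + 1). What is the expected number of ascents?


Write X = Σ X_I over i = 1, …, 107, with X_I the indicator of one ascent.
There are 107 indicators.
For each fixed i, the pair (π(i), π(i+1)) is a uniformly random ordered pair of distinct values from {1, …, 108}; by symmetry P[π(i) < π(i+1)] = 1/2.
By linearity: E[X] = 107 · (1/2) = (108 − 1) · (1/2) = 107/2 ≈ 53.5000.

E[X] = 107/2 = 53.5000.


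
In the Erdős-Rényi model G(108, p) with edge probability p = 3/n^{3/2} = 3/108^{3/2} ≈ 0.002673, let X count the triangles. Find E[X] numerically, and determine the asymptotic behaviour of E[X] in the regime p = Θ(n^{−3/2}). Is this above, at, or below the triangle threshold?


Number of potential triangles: C(108, 3) = 204156.
Each occurs with probability p³ ≈ (0.002673)³ ≈ 1.909664e-08.
By linearity: E[X] = C(108, 3)·p³ ≈ 204156 · 1.909664e-08 ≈ 0.0039.
Since α = 3/2 > 1, p = c/n^{3/2} = o(1/n) is below the triangle threshold p ~ 1/n. Asymptotically E[X] ~ (c³/6)·n^{3(1−α)} = (3³/6)·n^{-1.5} → 0, so by Markov's inequality G has no triangles w.h.p.

E[X] ≈ 0.0039; in regime p = Θ(1/n^{3/2}) E[X] tends to 0 (below the triangle threshold p ~ 1/n).
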